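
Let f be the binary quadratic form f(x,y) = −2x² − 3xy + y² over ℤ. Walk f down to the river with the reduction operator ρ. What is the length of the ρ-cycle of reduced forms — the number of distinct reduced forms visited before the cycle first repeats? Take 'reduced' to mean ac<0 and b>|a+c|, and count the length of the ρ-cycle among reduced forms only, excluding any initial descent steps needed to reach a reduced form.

D = 17, ⌊√D⌋ = 4
descent: ρ → (1,3,-2)  [lands on river]
river: ρ → (-2,1,2)
river: ρ → (2,3,-1)
river: ρ → (-1,3,2)
river: ρ → (2,1,-2)
river: ρ → (-2,3,1)
ρ-cycle length = 6 (tail of 1 descent step not counted)

6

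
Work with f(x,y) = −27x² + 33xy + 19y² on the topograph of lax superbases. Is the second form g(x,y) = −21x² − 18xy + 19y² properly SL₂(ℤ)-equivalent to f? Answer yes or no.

D₁ = 3141, D₂ = 1920
discriminants differ ⇒ not SL₂(ℤ)-equivalent

no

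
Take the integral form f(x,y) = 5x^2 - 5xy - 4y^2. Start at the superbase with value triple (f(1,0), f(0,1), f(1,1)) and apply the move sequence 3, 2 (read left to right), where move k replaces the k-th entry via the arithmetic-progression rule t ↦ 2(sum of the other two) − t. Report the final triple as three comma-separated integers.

start (5,-4,-4) = (f(1,0),f(0,1),f(1,1))
replace slot 3: 2·(5+(-4)) − (-4) = 6 → (5,-4,6)
replace slot 2: 2·(5+6) − (-4) = 26 → (5,26,6)

5,26,6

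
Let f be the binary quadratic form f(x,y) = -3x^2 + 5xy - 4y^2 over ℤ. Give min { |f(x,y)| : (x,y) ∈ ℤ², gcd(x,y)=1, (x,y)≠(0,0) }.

translate: b→1 (≡-5 mod 6), so (3,-5,4)→(3,1,2)
flip: (3,1,2)→(2,-1,3)
reduced (well bottom): (2,-1,3) with a≤c, −a<b≤a
well minimum |f| = |-2| = 2 (negative-definite)

2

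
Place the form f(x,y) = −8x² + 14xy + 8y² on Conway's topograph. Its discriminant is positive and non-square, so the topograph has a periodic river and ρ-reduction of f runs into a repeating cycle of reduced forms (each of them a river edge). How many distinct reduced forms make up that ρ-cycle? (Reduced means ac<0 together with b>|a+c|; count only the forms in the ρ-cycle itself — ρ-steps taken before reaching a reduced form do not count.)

D = 452, ⌊√D⌋ = 21
river: ρ → (8,18,-4)
river: ρ → (-4,14,16)
river: ρ → (16,18,-2)
river: ρ → (-2,18,16)
river: ρ → (16,14,-4)
river: ρ → (-4,18,8)
river: ρ → (8,14,-8)
river: ρ → (-8,18,4)
river: ρ → (4,14,-16)
river: ρ → (-16,18,2)
river: ρ → (2,18,-16)
river: ρ → (-16,14,4)
river: ρ → (4,18,-8)
river: ρ → (-8,14,8)
ρ-cycle length = 14 (tail of 0 descent steps not counted)

14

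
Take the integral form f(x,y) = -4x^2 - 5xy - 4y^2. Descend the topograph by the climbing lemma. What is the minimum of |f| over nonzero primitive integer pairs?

translate: b→-3 (≡5 mod 8), so (4,5,4)→(4,-3,3)
flip: (4,-3,3)→(3,3,4)
reduced (well bottom): (3,3,4) with a≤c, −a<b≤a
well minimum |f| = |-3| = 3 (negative-definite)

3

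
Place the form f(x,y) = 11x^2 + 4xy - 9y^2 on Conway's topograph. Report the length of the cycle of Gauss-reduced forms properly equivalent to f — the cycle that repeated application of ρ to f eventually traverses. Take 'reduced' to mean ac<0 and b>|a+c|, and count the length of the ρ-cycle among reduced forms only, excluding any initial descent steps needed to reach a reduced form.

D = 412, ⌊√D⌋ = 20
river: ρ → (-9,14,6)
river: ρ → (6,10,-13)
river: ρ → (-13,16,3)
river: ρ → (3,20,-1)
river: ρ → (-1,20,3)
river: ρ → (3,16,-13)
river: ρ → (-13,10,6)
river: ρ → (6,14,-9)
river: ρ → (-9,4,11)
river: ρ → (11,18,-2)
river: ρ → (-2,18,11)
river: ρ → (11,4,-9)
ρ-cycle length = 12 (tail of 0 descent steps not counted)

12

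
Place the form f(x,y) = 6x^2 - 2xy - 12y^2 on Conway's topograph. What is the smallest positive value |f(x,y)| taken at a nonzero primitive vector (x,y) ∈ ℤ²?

descent: ρ → (-12,2,6)
descent: ρ → (6,10,-8)  [lands on river]
river: ρ → (-8,6,8)
river: ρ → (8,10,-6)
river: ρ → (-6,14,4)
river: ρ → (4,10,-12)
river: ρ → (-12,14,2)
river: ρ → (2,14,-12)
river: ρ → (-12,10,4)
river: ρ → (4,14,-6)
river: ρ → (-6,10,8)
river: ρ → (8,6,-8)
river: ρ → (-8,10,6)
river: ρ → (6,14,-4)
river: ρ → (-4,10,12)
river: ρ → (12,14,-2)
river: ρ → (-2,14,12)
river: ρ → (12,10,-4)
river: ρ → (-4,14,6)
closes: descent 2, river 18
min |a| on river = 2

2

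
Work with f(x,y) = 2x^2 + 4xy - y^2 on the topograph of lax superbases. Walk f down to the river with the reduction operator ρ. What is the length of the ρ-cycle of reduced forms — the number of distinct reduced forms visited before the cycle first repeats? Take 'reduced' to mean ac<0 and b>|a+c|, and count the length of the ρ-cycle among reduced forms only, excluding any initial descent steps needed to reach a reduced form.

D = 24, ⌊√D⌋ = 4
river: ρ → (-1,4,2)
river: ρ → (2,4,-1)
ρ-cycle length = 2 (tail of 0 descent steps not counted)

2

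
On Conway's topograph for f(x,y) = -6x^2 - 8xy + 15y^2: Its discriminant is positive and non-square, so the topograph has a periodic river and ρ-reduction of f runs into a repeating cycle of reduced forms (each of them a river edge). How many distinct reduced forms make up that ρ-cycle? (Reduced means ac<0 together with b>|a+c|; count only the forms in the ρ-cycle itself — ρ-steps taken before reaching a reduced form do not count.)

D = 424, ⌊√D⌋ = 20
descent: ρ → (15,8,-6)
descent: ρ → (-6,16,7)  [lands on river]
river: ρ → (7,12,-10)
river: ρ → (-10,8,9)
river: ρ → (9,10,-9)
river: ρ → (-9,8,10)
river: ρ → (10,12,-7)
river: ρ → (-7,16,6)
river: ρ → (6,20,-1)
river: ρ → (-1,20,6)
river: ρ → (6,16,-7)
river: ρ → (-7,12,10)
river: ρ → (10,8,-9)
river: ρ → (-9,10,9)
river: ρ → (9,8,-10)
river: ρ → (-10,12,7)
river: ρ → (7,16,-6)
river: ρ → (-6,20,1)
river: ρ → (1,20,-6)
ρ-cycle length = 18 (tail of 2 descent steps not counted)

18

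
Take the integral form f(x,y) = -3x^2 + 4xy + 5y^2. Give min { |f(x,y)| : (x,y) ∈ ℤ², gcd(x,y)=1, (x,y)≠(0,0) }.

river: ρ → (5,6,-2)
river: ρ → (-2,6,5)
river: ρ → (5,4,-3)
river: ρ → (-3,8,1)
river: ρ → (1,8,-3)
river: ρ → (-3,4,5)
closes: descent 0, river 6
min |a| on river = 1

1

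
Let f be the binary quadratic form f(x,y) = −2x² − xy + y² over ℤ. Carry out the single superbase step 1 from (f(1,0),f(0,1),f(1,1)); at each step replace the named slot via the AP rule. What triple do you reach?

start (-2,1,-2) = (f(1,0),f(0,1),f(1,1))
replace slot 1: 2·(1+(-2)) − (-2) = 0 → (0,1,-2)

0,1,-2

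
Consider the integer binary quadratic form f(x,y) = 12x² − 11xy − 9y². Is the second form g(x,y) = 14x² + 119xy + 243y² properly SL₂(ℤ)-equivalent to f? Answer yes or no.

D₁ = 553, D₂ = 553
river cycle of f (length 26): (-9, 11, 12), (12, 13, -8), (-8, 19, 6), (6, 17, -11), (-11, 5, 12), (12, 19, -4), (-4, 21, 7), (7, 21, -4), (-4, 19, 12), (12, 5, -11), … (16 more)
river cycle of g (length 26): (14, 7, -9), (-9, 11, 12), (12, 13, -8), (-8, 19, 6), (6, 17, -11), (-11, 5, 12), (12, 19, -4), (-4, 21, 7), (7, 21, -4), (-4, 19, 12), … (16 more)
cycles coincide ⇒ equivalent

yes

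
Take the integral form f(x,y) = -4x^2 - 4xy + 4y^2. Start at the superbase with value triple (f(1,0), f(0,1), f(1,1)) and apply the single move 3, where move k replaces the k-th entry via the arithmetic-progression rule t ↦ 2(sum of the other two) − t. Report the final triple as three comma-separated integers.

start (-4,4,-4) = (f(1,0),f(0,1),f(1,1))
replace slot 3: 2·((-4)+4) − (-4) = 4 → (-4,4,4)

-4,4,4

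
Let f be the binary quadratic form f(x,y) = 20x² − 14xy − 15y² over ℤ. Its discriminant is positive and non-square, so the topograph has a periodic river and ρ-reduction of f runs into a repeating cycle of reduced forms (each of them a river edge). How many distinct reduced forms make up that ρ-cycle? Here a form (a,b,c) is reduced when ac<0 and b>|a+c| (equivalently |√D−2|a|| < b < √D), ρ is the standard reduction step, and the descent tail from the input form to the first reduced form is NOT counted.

D = 1396, ⌊√D⌋ = 37
descent: ρ → (-15,14,20)  [lands on river]
river: ρ → (20,26,-9)
river: ρ → (-9,28,17)
river: ρ → (17,6,-20)
river: ρ → (-20,34,3)
river: ρ → (3,32,-31)
river: ρ → (-31,30,4)
river: ρ → (4,34,-15)
river: ρ → (-15,26,12)
river: ρ → (12,22,-19)
river: ρ → (-19,16,15)
river: ρ → (15,14,-20)
river: ρ → (-20,26,9)
river: ρ → (9,28,-17)
river: ρ → (-17,6,20)
river: ρ → (20,34,-3)
river: ρ → (-3,32,31)
river: ρ → (31,30,-4)
river: ρ → (-4,34,15)
river: ρ → (15,26,-12)
river: ρ → (-12,22,19)
river: ρ → (19,16,-15)
ρ-cycle length = 22 (tail of 1 descent step not counted)

22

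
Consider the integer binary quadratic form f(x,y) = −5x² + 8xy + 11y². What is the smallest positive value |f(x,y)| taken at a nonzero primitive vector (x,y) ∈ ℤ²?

river: ρ → (11,14,-2)
river: ρ → (-2,14,11)
river: ρ → (11,8,-5)
river: ρ → (-5,12,7)
river: ρ → (7,16,-1)
river: ρ → (-1,16,7)
river: ρ → (7,12,-5)
river: ρ → (-5,8,11)
closes: descent 0, river 8
min |a| on river = 1

1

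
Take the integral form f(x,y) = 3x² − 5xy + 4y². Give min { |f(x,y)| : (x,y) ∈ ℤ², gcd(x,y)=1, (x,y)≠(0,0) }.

translate: b→1 (≡-5 mod 6), so (3,-5,4)→(3,1,2)
flip: (3,1,2)→(2,-1,3)
reduced (well bottom): (2,-1,3) with a≤c, −a<b≤a
well minimum = a = 2

2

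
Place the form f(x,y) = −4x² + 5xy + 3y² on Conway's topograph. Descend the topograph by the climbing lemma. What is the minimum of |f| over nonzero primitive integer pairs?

river: ρ → (3,7,-2)
river: ρ → (-2,5,6)
river: ρ → (6,7,-1)
river: ρ → (-1,7,6)
river: ρ → (6,5,-2)
river: ρ → (-2,7,3)
river: ρ → (3,5,-4)
river: ρ → (-4,3,4)
river: ρ → (4,5,-3)
river: ρ → (-3,7,2)
river: ρ → (2,5,-6)
river: ρ → (-6,7,1)
river: ρ → (1,7,-6)
river: ρ → (-6,5,2)
river: ρ → (2,7,-3)
river: ρ → (-3,5,4)
river: ρ → (4,3,-4)
river: ρ → (-4,5,3)
closes: descent 0, river 18
min |a| on river = 1

1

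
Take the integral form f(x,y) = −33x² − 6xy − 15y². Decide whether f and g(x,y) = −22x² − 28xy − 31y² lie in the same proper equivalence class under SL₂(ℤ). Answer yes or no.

D₁ = -1944, D₂ = -1944
f is negative-definite; reduce −f:
−f: flip: (33,6,15)→(15,-6,33)
−f: reduced (well bottom): (15,-6,33) with a≤c, −a<b≤a
flip sign back: reduced form of f is (-15,6,-33)
g is negative-definite; reduce −g:
−g: translate: b→-16 (≡28 mod 44), so (22,28,31)→(22,-16,25)
−g: reduced (well bottom): (22,-16,25) with a≤c, −a<b≤a
flip sign back: reduced form of g is (-22,16,-25)
reduced forms (-15, 6, -33) vs (-22, 16, -25) ⇒ inequivalent

no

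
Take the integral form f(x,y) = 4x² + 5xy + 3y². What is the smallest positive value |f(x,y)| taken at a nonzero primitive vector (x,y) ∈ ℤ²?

translate: b→-3 (≡5 mod 8), so (4,5,3)→(4,-3,2)
flip: (4,-3,2)→(2,3,4)
translate: b→-1 (≡3 mod 4), so (2,3,4)→(2,-1,3)
reduced (well bottom): (2,-1,3) with a≤c, −a<b≤a
well minimum = a = 2

2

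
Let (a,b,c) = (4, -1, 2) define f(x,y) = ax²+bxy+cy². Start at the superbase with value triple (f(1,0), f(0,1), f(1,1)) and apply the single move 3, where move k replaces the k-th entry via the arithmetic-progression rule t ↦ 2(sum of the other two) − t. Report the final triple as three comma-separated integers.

start (4,2,5) = (f(1,0),f(0,1),f(1,1))
replace slot 3: 2·(4+2) − 5 = 7 → (4,2,7)

4,2,7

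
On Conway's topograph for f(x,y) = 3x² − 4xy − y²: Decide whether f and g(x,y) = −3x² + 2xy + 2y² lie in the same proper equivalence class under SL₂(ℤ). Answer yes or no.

D₁ = 28, D₂ = 28
river cycle of f (length 4): (-1, 4, 3), (3, 2, -2), (-2, 2, 3), (3, 4, -1)
river cycle of g (length 4): (2, 2, -3), (-3, 4, 1), (1, 4, -3), (-3, 2, 2)
cycles differ ⇒ inequivalent

no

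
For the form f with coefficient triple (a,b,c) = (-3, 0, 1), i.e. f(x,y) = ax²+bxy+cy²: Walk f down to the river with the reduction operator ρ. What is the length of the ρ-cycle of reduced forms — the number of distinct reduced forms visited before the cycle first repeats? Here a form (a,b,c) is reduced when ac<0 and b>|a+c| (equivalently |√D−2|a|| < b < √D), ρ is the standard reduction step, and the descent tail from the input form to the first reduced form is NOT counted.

D = 12, ⌊√D⌋ = 3
descent: ρ → (1,2,-2)  [lands on river]
river: ρ → (-2,2,1)
ρ-cycle length = 2 (tail of 1 descent step not counted)

2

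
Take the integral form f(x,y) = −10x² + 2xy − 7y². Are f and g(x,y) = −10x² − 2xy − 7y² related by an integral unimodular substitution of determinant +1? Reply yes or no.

D₁ = -276, D₂ = -276
f is negative-definite; reduce −f:
−f: flip: (10,-2,7)→(7,2,10)
−f: reduced (well bottom): (7,2,10) with a≤c, −a<b≤a
flip sign back: reduced form of f is (-7,-2,-10)
g is negative-definite; reduce −g:
−g: flip: (10,2,7)→(7,-2,10)
−g: reduced (well bottom): (7,-2,10) with a≤c, −a<b≤a
flip sign back: reduced form of g is (-7,2,-10)
reduced forms (-7, -2, -10) vs (-7, 2, -10) ⇒ inequivalent

no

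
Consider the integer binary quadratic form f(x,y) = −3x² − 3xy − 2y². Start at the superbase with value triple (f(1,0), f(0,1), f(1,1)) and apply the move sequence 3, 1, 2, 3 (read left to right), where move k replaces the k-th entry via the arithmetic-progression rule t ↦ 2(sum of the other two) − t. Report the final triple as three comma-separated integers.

start (-3,-2,-8) = (f(1,0),f(0,1),f(1,1))
replace slot 3: 2·((-3)+(-2)) − (-8) = -2 → (-3,-2,-2)
replace slot 1: 2·((-2)+(-2)) − (-3) = -5 → (-5,-2,-2)
replace slot 2: 2·((-5)+(-2)) − (-2) = -12 → (-5,-12,-2)
replace slot 3: 2·((-5)+(-12)) − (-2) = -32 → (-5,-12,-32)

-5,-12,-32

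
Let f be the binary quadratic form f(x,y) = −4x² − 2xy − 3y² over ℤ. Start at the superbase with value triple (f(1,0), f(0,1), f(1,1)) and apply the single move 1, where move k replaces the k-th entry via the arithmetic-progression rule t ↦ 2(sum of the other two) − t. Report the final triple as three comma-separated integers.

start (-4,-3,-9) = (f(1,0),f(0,1),f(1,1))
replace slot 1: 2·((-3)+(-9)) − (-4) = -20 → (-20,-3,-9)

-20,-3,-9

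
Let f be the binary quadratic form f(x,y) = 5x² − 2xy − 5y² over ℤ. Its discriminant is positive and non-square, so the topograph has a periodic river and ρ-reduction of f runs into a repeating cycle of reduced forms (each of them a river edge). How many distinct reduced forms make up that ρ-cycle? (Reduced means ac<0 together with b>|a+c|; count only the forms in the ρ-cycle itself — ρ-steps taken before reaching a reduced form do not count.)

D = 104, ⌊√D⌋ = 10
descent: ρ → (-5,2,5)  [lands on river]
river: ρ → (5,8,-2)
river: ρ → (-2,8,5)
river: ρ → (5,2,-5)
river: ρ → (-5,8,2)
river: ρ → (2,8,-5)
ρ-cycle length = 6 (tail of 1 descent step not counted)

6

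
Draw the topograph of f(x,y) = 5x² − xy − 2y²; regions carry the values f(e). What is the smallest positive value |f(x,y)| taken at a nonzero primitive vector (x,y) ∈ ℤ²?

descent: ρ → (-2,5,2)  [lands on river]
river: ρ → (2,3,-4)
river: ρ → (-4,5,1)
river: ρ → (1,5,-4)
river: ρ → (-4,3,2)
river: ρ → (2,5,-2)
river: ρ → (-2,3,4)
river: ρ → (4,5,-1)
river: ρ → (-1,5,4)
river: ρ → (4,3,-2)
closes: descent 1, river 10
min |a| on river = 1

1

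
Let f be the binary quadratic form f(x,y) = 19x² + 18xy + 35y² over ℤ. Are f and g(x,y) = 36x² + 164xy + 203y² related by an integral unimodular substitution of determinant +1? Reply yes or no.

D₁ = -2336, D₂ = -2336
f: reduced (well bottom): (19,18,35) with a≤c, −a<b≤a
g: translate: b→20 (≡164 mod 72), so (36,164,203)→(36,20,19)
g: flip: (36,20,19)→(19,-20,36)
g: translate: b→18 (≡-20 mod 38), so (19,-20,36)→(19,18,35)
g: reduced (well bottom): (19,18,35) with a≤c, −a<b≤a
reduced forms (19, 18, 35) vs (19, 18, 35) ⇒ equivalent

yes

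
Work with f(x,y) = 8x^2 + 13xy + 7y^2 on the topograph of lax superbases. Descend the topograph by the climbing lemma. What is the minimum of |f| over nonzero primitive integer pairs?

translate: b→-3 (≡13 mod 16), so (8,13,7)→(8,-3,2)
flip: (8,-3,2)→(2,3,8)
translate: b→-1 (≡3 mod 4), so (2,3,8)→(2,-1,7)
reduced (well bottom): (2,-1,7) with a≤c, −a<b≤a
well minimum = a = 2

2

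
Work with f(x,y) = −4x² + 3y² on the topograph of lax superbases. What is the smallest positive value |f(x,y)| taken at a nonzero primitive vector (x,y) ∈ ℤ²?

descent: ρ → (3,6,-1)  [lands on river]
river: ρ → (-1,6,3)
closes: descent 1, river 2
min |a| on river = 1

1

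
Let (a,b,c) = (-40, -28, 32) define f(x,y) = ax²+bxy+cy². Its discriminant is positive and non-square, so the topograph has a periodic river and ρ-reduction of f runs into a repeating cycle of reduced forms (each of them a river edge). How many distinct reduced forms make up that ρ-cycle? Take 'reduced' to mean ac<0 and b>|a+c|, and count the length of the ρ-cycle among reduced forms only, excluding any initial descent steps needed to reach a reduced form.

D = 5904, ⌊√D⌋ = 76
descent: ρ → (32,28,-40)  [lands on river]
river: ρ → (-40,52,20)
river: ρ → (20,68,-16)
river: ρ → (-16,60,36)
river: ρ → (36,12,-40)
river: ρ → (-40,68,8)
river: ρ → (8,76,-4)
river: ρ → (-4,76,8)
river: ρ → (8,68,-40)
river: ρ → (-40,12,36)
river: ρ → (36,60,-16)
river: ρ → (-16,68,20)
river: ρ → (20,52,-40)
river: ρ → (-40,28,32)
river: ρ → (32,36,-36)
river: ρ → (-36,36,32)
ρ-cycle length = 16 (tail of 1 descent step not counted)

16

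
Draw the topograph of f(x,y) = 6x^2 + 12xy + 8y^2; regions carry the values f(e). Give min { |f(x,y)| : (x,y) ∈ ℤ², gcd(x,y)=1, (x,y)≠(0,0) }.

translate: b→0 (≡12 mod 12), so (6,12,8)→(6,0,2)
flip: (6,0,2)→(2,0,6)
reduced (well bottom): (2,0,6) with a≤c, −a<b≤a
well minimum = a = 2

2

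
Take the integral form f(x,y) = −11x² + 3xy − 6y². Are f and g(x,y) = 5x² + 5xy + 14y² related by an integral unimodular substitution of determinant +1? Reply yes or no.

D₁ = -255, D₂ = -255
f is negative-definite; reduce −f:
−f: flip: (11,-3,6)→(6,3,11)
−f: reduced (well bottom): (6,3,11) with a≤c, −a<b≤a
flip sign back: reduced form of f is (-6,-3,-11)
g: reduced (well bottom): (5,5,14) with a≤c, −a<b≤a
reduced forms (-6, -3, -11) vs (5, 5, 14) ⇒ inequivalent

no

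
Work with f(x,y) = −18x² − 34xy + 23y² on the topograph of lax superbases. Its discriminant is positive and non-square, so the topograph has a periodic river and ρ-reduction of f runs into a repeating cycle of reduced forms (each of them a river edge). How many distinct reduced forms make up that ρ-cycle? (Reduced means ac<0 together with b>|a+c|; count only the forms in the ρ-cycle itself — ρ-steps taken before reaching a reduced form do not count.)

D = 2812, ⌊√D⌋ = 53
descent: ρ → (23,34,-18)  [lands on river]
river: ρ → (-18,38,19)
river: ρ → (19,38,-18)
river: ρ → (-18,34,23)
river: ρ → (23,12,-29)
river: ρ → (-29,46,6)
river: ρ → (6,50,-13)
river: ρ → (-13,28,39)
river: ρ → (39,50,-2)
river: ρ → (-2,50,39)
river: ρ → (39,28,-13)
river: ρ → (-13,50,6)
river: ρ → (6,46,-29)
river: ρ → (-29,12,23)
ρ-cycle length = 14 (tail of 1 descent step not counted)

14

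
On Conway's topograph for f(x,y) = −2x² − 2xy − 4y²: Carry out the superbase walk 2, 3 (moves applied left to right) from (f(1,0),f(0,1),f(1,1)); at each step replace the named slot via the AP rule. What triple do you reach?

start (-2,-4,-8) = (f(1,0),f(0,1),f(1,1))
replace slot 2: 2·((-2)+(-8)) − (-4) = -16 → (-2,-16,-8)
replace slot 3: 2·((-2)+(-16)) − (-8) = -28 → (-2,-16,-28)

-2,-16,-28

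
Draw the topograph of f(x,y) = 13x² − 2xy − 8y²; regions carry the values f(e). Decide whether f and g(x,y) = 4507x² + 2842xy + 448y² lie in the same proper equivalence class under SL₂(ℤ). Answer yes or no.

D₁ = 420, D₂ = 420
river cycle of f (length 4): (-8, 18, 3), (3, 18, -8), (-8, 14, 7), (7, 14, -8)
river cycle of g (length 4): (-8, 18, 3), (3, 18, -8), (-8, 14, 7), (7, 14, -8)
cycles coincide ⇒ equivalent

yes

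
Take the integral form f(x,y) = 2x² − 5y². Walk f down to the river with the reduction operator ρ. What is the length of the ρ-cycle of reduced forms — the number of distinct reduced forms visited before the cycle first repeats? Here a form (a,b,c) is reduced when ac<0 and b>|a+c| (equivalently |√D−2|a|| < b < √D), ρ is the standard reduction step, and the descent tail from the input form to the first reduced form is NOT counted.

D = 40, ⌊√D⌋ = 6
descent: ρ → (-5,0,2)
descent: ρ → (2,4,-3)  [lands on river]
river: ρ → (-3,2,3)
river: ρ → (3,4,-2)
river: ρ → (-2,4,3)
river: ρ → (3,2,-3)
river: ρ → (-3,4,2)
ρ-cycle length = 6 (tail of 2 descent steps not counted)

6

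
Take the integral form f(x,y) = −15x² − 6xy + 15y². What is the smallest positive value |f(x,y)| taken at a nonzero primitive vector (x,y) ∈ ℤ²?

descent: ρ → (15,6,-15)  [lands on river]
river: ρ → (-15,24,6)
river: ρ → (6,24,-15)
river: ρ → (-15,6,15)
river: ρ → (15,24,-6)
river: ρ → (-6,24,15)
closes: descent 1, river 6
min |a| on river = 6

6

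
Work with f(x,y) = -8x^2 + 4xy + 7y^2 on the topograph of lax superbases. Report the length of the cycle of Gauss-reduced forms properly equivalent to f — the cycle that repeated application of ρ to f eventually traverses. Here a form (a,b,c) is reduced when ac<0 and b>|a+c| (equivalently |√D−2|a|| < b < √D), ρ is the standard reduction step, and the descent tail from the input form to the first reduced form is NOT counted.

D = 240, ⌊√D⌋ = 15
river: ρ → (7,10,-5)
river: ρ → (-5,10,7)
river: ρ → (7,4,-8)
river: ρ → (-8,12,3)
river: ρ → (3,12,-8)
river: ρ → (-8,4,7)
ρ-cycle length = 6 (tail of 0 descent steps not counted)

6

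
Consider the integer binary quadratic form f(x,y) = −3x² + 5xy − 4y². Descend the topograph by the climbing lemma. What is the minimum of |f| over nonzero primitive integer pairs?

translate: b→1 (≡-5 mod 6), so (3,-5,4)→(3,1,2)
flip: (3,1,2)→(2,-1,3)
reduced (well bottom): (2,-1,3) with a≤c, −a<b≤a
well minimum |f| = |-2| = 2 (negative-definite)

2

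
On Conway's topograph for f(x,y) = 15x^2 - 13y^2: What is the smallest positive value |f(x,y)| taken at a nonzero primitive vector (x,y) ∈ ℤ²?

descent: ρ → (-13,26,2)  [lands on river]
river: ρ → (2,26,-13)
closes: descent 1, river 2
min |a| on river = 2

2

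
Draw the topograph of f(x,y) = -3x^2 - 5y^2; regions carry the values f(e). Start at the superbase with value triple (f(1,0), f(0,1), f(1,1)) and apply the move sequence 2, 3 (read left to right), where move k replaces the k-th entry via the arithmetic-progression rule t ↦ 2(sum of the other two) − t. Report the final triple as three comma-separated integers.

start (-3,-5,-8) = (f(1,0),f(0,1),f(1,1))
replace slot 2: 2·((-3)+(-8)) − (-5) = -17 → (-3,-17,-8)
replace slot 3: 2·((-3)+(-17)) − (-8) = -32 → (-3,-17,-32)

-3,-17,-32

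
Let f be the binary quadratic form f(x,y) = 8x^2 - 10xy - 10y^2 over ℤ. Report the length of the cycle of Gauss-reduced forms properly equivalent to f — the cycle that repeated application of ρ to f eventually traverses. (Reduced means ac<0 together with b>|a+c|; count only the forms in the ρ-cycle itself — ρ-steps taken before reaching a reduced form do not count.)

D = 420, ⌊√D⌋ = 20
descent: ρ → (-10,10,8)  [lands on river]
river: ρ → (8,6,-12)
river: ρ → (-12,18,2)
river: ρ → (2,18,-12)
river: ρ → (-12,6,8)
river: ρ → (8,10,-10)
ρ-cycle length = 6 (tail of 1 descent step not counted)

6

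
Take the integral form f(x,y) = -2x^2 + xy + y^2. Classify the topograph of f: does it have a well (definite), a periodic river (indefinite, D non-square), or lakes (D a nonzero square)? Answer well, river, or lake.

D = b²−4ac = 1² − 4·(-2)·1 = 9
D = 3² is a perfect square ⇒ form factors over ℤ ⇒ lakes

lake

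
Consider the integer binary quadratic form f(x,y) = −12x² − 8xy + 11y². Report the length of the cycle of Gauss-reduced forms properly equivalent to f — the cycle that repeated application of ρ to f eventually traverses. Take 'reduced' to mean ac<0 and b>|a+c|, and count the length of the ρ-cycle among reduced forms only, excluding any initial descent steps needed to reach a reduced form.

D = 592, ⌊√D⌋ = 24
descent: ρ → (11,8,-12)  [lands on river]
river: ρ → (-12,16,7)
river: ρ → (7,12,-16)
river: ρ → (-16,20,3)
river: ρ → (3,22,-9)
river: ρ → (-9,14,11)
ρ-cycle length = 6 (tail of 1 descent step not counted)

6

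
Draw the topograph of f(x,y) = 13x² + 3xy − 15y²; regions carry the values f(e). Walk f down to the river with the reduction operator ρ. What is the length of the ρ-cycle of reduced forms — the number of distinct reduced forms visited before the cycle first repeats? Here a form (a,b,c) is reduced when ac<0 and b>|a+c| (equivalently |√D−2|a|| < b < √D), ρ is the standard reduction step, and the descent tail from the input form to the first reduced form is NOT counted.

D = 789, ⌊√D⌋ = 28
river: ρ → (-15,27,1)
river: ρ → (1,27,-15)
river: ρ → (-15,3,13)
river: ρ → (13,23,-5)
river: ρ → (-5,27,3)
river: ρ → (3,27,-5)
river: ρ → (-5,23,13)
river: ρ → (13,3,-15)
ρ-cycle length = 8 (tail of 0 descent steps not counted)

8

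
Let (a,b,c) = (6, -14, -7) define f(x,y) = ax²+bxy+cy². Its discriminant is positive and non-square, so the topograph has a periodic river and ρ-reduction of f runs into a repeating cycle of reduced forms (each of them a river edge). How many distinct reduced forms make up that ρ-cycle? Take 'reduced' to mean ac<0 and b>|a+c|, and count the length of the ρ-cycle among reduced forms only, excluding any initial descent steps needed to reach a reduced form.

D = 364, ⌊√D⌋ = 19
descent: ρ → (-7,14,6)  [lands on river]
river: ρ → (6,10,-11)
river: ρ → (-11,12,5)
river: ρ → (5,18,-2)
river: ρ → (-2,18,5)
river: ρ → (5,12,-11)
river: ρ → (-11,10,6)
river: ρ → (6,14,-7)
ρ-cycle length = 8 (tail of 1 descent step not counted)

8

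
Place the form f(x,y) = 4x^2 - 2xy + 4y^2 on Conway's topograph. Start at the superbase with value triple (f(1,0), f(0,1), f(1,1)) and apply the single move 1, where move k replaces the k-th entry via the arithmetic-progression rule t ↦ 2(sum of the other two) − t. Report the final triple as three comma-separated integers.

start (4,4,6) = (f(1,0),f(0,1),f(1,1))
replace slot 1: 2·(4+6) − 4 = 16 → (16,4,6)

16,4,6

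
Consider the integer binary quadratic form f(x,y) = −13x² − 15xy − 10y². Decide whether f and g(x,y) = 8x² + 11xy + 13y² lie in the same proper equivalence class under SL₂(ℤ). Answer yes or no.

D₁ = -295, D₂ = -295
f is negative-definite; reduce −f:
−f: translate: b→-11 (≡15 mod 26), so (13,15,10)→(13,-11,8)
−f: flip: (13,-11,8)→(8,11,13)
−f: translate: b→-5 (≡11 mod 16), so (8,11,13)→(8,-5,10)
−f: reduced (well bottom): (8,-5,10) with a≤c, −a<b≤a
flip sign back: reduced form of f is (-8,5,-10)
g: translate: b→-5 (≡11 mod 16), so (8,11,13)→(8,-5,10)
g: reduced (well bottom): (8,-5,10) with a≤c, −a<b≤a
reduced forms (-8, 5, -10) vs (8, -5, 10) ⇒ inequivalent

no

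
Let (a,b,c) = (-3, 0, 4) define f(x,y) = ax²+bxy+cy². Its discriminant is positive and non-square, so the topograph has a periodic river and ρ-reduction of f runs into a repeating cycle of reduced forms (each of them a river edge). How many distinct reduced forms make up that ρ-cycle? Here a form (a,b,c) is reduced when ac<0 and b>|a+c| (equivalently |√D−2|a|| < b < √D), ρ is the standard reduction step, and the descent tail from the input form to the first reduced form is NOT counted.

D = 48, ⌊√D⌋ = 6
descent: ρ → (4,0,-3)
descent: ρ → (-3,6,1)  [lands on river]
river: ρ → (1,6,-3)
ρ-cycle length = 2 (tail of 2 descent steps not counted)

2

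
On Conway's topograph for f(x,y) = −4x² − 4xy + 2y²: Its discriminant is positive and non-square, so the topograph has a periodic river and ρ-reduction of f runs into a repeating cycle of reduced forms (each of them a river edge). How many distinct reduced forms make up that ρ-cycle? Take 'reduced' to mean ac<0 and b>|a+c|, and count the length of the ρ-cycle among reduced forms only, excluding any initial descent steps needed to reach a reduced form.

D = 48, ⌊√D⌋ = 6
descent: ρ → (2,4,-4)  [lands on river]
river: ρ → (-4,4,2)
ρ-cycle length = 2 (tail of 1 descent step not counted)

2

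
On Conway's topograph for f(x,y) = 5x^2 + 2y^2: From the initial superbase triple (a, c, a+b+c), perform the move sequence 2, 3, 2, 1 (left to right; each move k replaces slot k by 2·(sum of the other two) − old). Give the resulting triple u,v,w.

start (5,2,7) = (f(1,0),f(0,1),f(1,1))
replace slot 2: 2·(5+7) − 2 = 22 → (5,22,7)
replace slot 3: 2·(5+22) − 7 = 47 → (5,22,47)
replace slot 2: 2·(5+47) − 22 = 82 → (5,82,47)
replace slot 1: 2·(82+47) − 5 = 253 → (253,82,47)

253,82,47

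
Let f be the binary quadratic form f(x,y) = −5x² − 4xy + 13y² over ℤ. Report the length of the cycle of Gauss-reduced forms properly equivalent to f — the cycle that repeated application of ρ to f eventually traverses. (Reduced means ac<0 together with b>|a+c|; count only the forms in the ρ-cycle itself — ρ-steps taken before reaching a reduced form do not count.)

D = 276, ⌊√D⌋ = 16
descent: ρ → (13,4,-5)
descent: ρ → (-5,16,1)  [lands on river]
river: ρ → (1,16,-5)
river: ρ → (-5,14,4)
river: ρ → (4,10,-11)
river: ρ → (-11,12,3)
river: ρ → (3,12,-11)
river: ρ → (-11,10,4)
river: ρ → (4,14,-5)
ρ-cycle length = 8 (tail of 2 descent steps not counted)

8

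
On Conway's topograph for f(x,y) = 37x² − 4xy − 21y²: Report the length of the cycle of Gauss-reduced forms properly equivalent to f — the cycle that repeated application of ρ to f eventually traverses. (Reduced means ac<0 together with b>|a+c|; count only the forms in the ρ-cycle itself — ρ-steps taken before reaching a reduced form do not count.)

D = 3124, ⌊√D⌋ = 55
descent: ρ → (-21,46,12)  [lands on river]
river: ρ → (12,50,-13)
river: ρ → (-13,54,4)
river: ρ → (4,50,-39)
river: ρ → (-39,28,15)
river: ρ → (15,32,-35)
river: ρ → (-35,38,12)
river: ρ → (12,34,-41)
river: ρ → (-41,48,5)
river: ρ → (5,52,-21)
river: ρ → (-21,32,25)
river: ρ → (25,18,-28)
river: ρ → (-28,38,15)
river: ρ → (15,52,-7)
river: ρ → (-7,46,36)
river: ρ → (36,26,-17)
river: ρ → (-17,42,20)
river: ρ → (20,38,-21)
ρ-cycle length = 18 (tail of 1 descent step not counted)

18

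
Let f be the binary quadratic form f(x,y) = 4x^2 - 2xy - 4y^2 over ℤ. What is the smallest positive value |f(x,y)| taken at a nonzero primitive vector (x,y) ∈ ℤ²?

descent: ρ → (-4,2,4)  [lands on river]
river: ρ → (4,6,-2)
river: ρ → (-2,6,4)
river: ρ → (4,2,-4)
river: ρ → (-4,6,2)
river: ρ → (2,6,-4)
closes: descent 1, river 6
min |a| on river = 2

2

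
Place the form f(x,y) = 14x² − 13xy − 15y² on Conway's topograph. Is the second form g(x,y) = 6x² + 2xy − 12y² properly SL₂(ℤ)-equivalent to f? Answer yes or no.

D₁ = 1009, D₂ = 292
discriminants differ ⇒ not SL₂(ℤ)-equivalent

no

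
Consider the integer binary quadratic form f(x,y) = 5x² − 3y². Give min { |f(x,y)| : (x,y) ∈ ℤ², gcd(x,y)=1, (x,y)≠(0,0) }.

descent: ρ → (-3,6,2)  [lands on river]
river: ρ → (2,6,-3)
closes: descent 1, river 2
min |a| on river = 2

2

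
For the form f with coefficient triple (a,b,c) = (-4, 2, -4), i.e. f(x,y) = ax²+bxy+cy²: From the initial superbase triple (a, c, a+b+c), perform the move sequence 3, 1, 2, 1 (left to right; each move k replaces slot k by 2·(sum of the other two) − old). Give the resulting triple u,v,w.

start (-4,-4,-6) = (f(1,0),f(0,1),f(1,1))
replace slot 3: 2·((-4)+(-4)) − (-6) = -10 → (-4,-4,-10)
replace slot 1: 2·((-4)+(-10)) − (-4) = -24 → (-24,-4,-10)
replace slot 2: 2·((-24)+(-10)) − (-4) = -64 → (-24,-64,-10)
replace slot 1: 2·((-64)+(-10)) − (-24) = -124 → (-124,-64,-10)

-124,-64,-10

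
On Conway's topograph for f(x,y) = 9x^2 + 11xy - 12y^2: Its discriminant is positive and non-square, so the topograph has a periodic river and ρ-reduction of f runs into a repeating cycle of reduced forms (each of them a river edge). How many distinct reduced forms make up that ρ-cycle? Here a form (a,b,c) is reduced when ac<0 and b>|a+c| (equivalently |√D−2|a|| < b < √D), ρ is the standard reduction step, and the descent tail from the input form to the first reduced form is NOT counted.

D = 553, ⌊√D⌋ = 23
river: ρ → (-12,13,8)
river: ρ → (8,19,-6)
river: ρ → (-6,17,11)
river: ρ → (11,5,-12)
river: ρ → (-12,19,4)
river: ρ → (4,21,-7)
river: ρ → (-7,21,4)
river: ρ → (4,19,-12)
river: ρ → (-12,5,11)
river: ρ → (11,17,-6)
river: ρ → (-6,19,8)
river: ρ → (8,13,-12)
river: ρ → (-12,11,9)
river: ρ → (9,7,-14)
river: ρ → (-14,21,2)
river: ρ → (2,23,-3)
river: ρ → (-3,19,16)
river: ρ → (16,13,-6)
river: ρ → (-6,23,1)
river: ρ → (1,23,-6)
river: ρ → (-6,13,16)
river: ρ → (16,19,-3)
river: ρ → (-3,23,2)
river: ρ → (2,21,-14)
river: ρ → (-14,7,9)
river: ρ → (9,11,-12)
ρ-cycle length = 26 (tail of 0 descent steps not counted)

26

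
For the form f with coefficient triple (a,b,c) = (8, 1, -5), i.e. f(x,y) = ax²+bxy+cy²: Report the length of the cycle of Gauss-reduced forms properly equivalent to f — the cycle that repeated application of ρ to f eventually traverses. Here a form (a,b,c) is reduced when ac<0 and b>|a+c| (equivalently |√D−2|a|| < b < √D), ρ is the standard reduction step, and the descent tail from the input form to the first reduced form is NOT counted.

D = 161, ⌊√D⌋ = 12
descent: ρ → (-5,9,4)  [lands on river]
river: ρ → (4,7,-7)
river: ρ → (-7,7,4)
river: ρ → (4,9,-5)
river: ρ → (-5,11,2)
river: ρ → (2,9,-10)
river: ρ → (-10,11,1)
river: ρ → (1,11,-10)
river: ρ → (-10,9,2)
river: ρ → (2,11,-5)
ρ-cycle length = 10 (tail of 1 descent step not counted)

10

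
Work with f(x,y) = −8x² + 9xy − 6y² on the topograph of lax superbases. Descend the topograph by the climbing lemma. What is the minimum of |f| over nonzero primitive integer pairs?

translate: b→7 (≡-9 mod 16), so (8,-9,6)→(8,7,5)
flip: (8,7,5)→(5,-7,8)
translate: b→3 (≡-7 mod 10), so (5,-7,8)→(5,3,6)
reduced (well bottom): (5,3,6) with a≤c, −a<b≤a
well minimum |f| = |-5| = 5 (negative-definite)

5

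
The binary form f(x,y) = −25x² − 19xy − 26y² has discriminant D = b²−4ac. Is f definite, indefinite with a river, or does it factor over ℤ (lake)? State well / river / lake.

D = b²−4ac = (-19)² − 4·(-25)·(-26) = -2239
D < 0 ⇒ definite ⇒ every region one sign ⇒ single well

well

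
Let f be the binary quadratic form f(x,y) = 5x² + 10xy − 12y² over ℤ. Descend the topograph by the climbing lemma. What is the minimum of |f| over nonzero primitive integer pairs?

river: ρ → (-12,14,3)
river: ρ → (3,16,-7)
river: ρ → (-7,12,7)
river: ρ → (7,16,-3)
river: ρ → (-3,14,12)
river: ρ → (12,10,-5)
river: ρ → (-5,10,12)
river: ρ → (12,14,-3)
river: ρ → (-3,16,7)
river: ρ → (7,12,-7)
river: ρ → (-7,16,3)
river: ρ → (3,14,-12)
river: ρ → (-12,10,5)
river: ρ → (5,10,-12)
closes: descent 0, river 14
min |a| on river = 3

3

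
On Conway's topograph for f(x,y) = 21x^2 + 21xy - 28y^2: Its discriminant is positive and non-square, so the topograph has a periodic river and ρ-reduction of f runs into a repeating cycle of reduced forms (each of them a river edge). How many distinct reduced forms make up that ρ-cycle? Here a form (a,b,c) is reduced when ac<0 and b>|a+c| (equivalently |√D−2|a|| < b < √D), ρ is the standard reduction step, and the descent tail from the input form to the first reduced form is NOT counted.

D = 2793, ⌊√D⌋ = 52
river: ρ → (-28,35,14)
river: ρ → (14,49,-7)
river: ρ → (-7,49,14)
river: ρ → (14,35,-28)
river: ρ → (-28,21,21)
river: ρ → (21,21,-28)
ρ-cycle length = 6 (tail of 0 descent steps not counted)

6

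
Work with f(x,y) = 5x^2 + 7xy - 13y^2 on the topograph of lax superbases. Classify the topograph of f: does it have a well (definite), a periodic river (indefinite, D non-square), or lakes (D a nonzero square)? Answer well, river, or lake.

D = b²−4ac = 7² − 4·5·(-13) = 309
D > 0 non-square ⇒ indefinite ⇒ periodic river

river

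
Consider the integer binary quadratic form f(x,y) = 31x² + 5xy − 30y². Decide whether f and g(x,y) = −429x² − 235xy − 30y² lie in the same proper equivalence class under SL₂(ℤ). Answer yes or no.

D₁ = 3745, D₂ = 3745
river cycle of f (length 42): (-30, 55, 6), (6, 53, -39), (-39, 25, 20), (20, 55, -9), (-9, 53, 26), (26, 51, -11), (-11, 59, 6), (6, 61, -1), (-1, 61, 6), (6, 59, -11), … (32 more)
river cycle of g (length 42): (-30, 55, 6), (6, 53, -39), (-39, 25, 20), (20, 55, -9), (-9, 53, 26), (26, 51, -11), (-11, 59, 6), (6, 61, -1), (-1, 61, 6), (6, 59, -11), … (32 more)
cycles coincide ⇒ equivalent

yes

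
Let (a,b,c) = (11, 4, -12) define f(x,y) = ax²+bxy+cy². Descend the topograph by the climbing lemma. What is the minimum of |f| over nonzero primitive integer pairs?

river: ρ → (-12,20,3)
river: ρ → (3,22,-5)
river: ρ → (-5,18,11)
river: ρ → (11,4,-12)
closes: descent 0, river 4
min |a| on river = 3

3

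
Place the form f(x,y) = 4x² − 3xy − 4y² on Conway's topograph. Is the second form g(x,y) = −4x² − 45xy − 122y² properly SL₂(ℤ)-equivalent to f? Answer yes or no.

D₁ = 73, D₂ = 73
river cycle of f (length 18): (-4, 3, 4), (4, 5, -3), (-3, 7, 2), (2, 5, -6), (-6, 7, 1), (1, 7, -6), (-6, 5, 2), (2, 7, -3), (-3, 5, 4), (4, 3, -4), … (8 more)
river cycle of g (length 18): (-4, 3, 4), (4, 5, -3), (-3, 7, 2), (2, 5, -6), (-6, 7, 1), (1, 7, -6), (-6, 5, 2), (2, 7, -3), (-3, 5, 4), (4, 3, -4), … (8 more)
cycles coincide ⇒ equivalent

yes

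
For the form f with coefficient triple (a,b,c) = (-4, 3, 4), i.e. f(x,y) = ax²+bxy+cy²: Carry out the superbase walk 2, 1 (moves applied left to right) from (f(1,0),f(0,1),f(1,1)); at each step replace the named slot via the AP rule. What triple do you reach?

start (-4,4,3) = (f(1,0),f(0,1),f(1,1))
replace slot 2: 2·((-4)+3) − 4 = -6 → (-4,-6,3)
replace slot 1: 2·((-6)+3) − (-4) = -2 → (-2,-6,3)

-2,-6,3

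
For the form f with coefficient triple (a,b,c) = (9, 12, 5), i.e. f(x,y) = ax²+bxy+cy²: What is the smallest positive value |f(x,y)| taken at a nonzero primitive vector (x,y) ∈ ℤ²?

translate: b→-6 (≡12 mod 18), so (9,12,5)→(9,-6,2)
flip: (9,-6,2)→(2,6,9)
translate: b→2 (≡6 mod 4), so (2,6,9)→(2,2,5)
reduced (well bottom): (2,2,5) with a≤c, −a<b≤a
well minimum = a = 2

2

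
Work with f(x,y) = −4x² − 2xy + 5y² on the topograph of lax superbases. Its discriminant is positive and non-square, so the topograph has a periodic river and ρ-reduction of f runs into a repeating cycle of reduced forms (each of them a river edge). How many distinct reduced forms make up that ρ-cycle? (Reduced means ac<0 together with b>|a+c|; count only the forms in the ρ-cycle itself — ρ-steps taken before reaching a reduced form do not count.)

D = 84, ⌊√D⌋ = 9
descent: ρ → (5,2,-4)  [lands on river]
river: ρ → (-4,6,3)
river: ρ → (3,6,-4)
river: ρ → (-4,2,5)
river: ρ → (5,8,-1)
river: ρ → (-1,8,5)
ρ-cycle length = 6 (tail of 1 descent step not counted)

6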